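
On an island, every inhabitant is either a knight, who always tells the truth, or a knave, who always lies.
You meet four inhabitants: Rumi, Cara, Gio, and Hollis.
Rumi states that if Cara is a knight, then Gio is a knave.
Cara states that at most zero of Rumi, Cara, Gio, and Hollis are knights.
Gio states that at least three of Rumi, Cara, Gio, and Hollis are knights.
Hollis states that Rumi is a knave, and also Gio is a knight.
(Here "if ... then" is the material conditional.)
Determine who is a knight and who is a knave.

Knights: Rumi. Knaves: Cara, Gio, and Hollis.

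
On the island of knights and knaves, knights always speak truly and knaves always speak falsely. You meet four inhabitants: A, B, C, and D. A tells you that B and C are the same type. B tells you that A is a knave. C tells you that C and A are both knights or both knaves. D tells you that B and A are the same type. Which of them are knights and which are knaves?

Knights: A. Knaves: B, C, and D.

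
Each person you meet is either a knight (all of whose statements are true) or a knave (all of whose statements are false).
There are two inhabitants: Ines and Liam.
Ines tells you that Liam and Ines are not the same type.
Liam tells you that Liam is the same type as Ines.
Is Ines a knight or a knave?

Ines is a knight.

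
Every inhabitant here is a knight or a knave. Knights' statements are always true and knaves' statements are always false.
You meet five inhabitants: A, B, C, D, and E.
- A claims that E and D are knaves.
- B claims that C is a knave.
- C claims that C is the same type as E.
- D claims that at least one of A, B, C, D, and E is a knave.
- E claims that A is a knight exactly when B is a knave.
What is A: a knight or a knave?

Consistent assignments: {A=knave, B=knight, C=knave, D=knight, E=knight}
In every consistent assignment, A is a knave.

A is a knave.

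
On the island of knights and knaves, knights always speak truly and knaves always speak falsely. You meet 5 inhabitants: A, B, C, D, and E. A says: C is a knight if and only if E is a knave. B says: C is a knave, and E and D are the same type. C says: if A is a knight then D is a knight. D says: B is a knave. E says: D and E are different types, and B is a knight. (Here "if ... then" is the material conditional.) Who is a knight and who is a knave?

A is a knight, B is a knave, C is a knight, D is a knight, and E is a knave.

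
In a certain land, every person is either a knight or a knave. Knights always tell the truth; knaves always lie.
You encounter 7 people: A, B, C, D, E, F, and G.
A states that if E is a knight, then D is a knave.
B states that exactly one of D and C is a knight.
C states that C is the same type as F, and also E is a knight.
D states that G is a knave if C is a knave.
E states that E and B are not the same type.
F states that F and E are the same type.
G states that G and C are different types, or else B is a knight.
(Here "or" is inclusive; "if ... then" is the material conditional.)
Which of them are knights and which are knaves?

A is a knight, so "if E is a knight, then D is a knave" must be True — and it is.
B (knave): "exactly one of D and C is a knight" — false. ✓
C (knave): "C is the same type as F, and also E is a knight" — false. ✓
D (knave): "G is a knave if C is a knave" — false. ✓
E is a knight, and the claim "E and B are not the same type" is indeed True.
F (knight): "F and E are the same type" — True. ✓
G is a knight, and the claim "G and C are different types, or else B is a knight" is indeed True.

Knights: A, E, F, and G. Knaves: B, C, and D.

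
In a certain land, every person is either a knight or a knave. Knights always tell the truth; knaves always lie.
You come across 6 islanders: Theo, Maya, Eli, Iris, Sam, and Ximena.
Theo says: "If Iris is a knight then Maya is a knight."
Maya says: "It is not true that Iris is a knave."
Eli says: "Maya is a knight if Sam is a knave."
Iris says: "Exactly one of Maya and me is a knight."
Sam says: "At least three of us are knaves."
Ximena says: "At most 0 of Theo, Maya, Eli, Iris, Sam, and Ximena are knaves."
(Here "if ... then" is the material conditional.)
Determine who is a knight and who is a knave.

Theo is a knight; "if Iris is a knight then Maya is a knight" is True, as required.
Maya is a knave; "it is not true that Iris is a knave" is False, as required.
Eli (knight): "Maya is a knight if Sam is a knave" — True. ✓
Since Iris is a knave, "exactly one of Maya and me is a knight" needs to be False, which holds.
Sam is a knight; "at least three of us are knaves" is True, as required.
Ximena is a knave, and the claim "at most 0 of Theo, Maya, Eli, Iris, Sam, and Ximena are knaves" is indeed False.

Theo is a knight, Maya is a knave, Eli is a knight, Iris is a knave, Sam is a knight, and Ximena is a knave.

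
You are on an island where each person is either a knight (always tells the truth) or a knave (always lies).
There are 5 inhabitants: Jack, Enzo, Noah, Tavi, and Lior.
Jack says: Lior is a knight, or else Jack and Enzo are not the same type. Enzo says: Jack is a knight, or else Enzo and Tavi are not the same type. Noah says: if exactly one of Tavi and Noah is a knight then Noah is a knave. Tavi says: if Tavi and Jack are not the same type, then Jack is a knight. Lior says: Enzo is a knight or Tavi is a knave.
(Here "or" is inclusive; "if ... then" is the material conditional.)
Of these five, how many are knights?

5

The unique consistent assignment is Jack=knight, Enzo=knight, Noah=knight, Tavi=knight, Lior=knight.
That has 5 knights.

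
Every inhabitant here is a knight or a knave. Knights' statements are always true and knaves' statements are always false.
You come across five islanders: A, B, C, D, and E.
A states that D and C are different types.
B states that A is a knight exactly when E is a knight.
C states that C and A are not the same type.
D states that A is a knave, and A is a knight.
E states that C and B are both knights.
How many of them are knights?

1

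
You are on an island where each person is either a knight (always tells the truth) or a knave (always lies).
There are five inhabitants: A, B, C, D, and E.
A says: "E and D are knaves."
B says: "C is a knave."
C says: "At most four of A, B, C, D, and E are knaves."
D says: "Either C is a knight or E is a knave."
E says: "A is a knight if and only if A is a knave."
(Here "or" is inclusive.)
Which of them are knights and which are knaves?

Knights: C and D. Knaves: A, B, and E.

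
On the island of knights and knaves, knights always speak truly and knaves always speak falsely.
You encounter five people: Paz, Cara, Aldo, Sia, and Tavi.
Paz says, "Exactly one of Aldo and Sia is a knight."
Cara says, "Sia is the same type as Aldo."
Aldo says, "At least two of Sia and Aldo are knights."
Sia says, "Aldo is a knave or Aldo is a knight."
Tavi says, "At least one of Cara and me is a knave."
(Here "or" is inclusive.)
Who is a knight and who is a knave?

As a knight, Paz's statement "exactly one of Aldo and Sia is a knight" should be True; it is.
As a knave, Cara's statement "Sia is the same type as Aldo" should be false; it is.
Aldo is a knave, so "at least two of Sia and Aldo are knights" must be false — and it is.
Sia is a knight, and the claim "Aldo is a knave or Aldo is a knight" is indeed True.
Tavi is a knight; "at least one of Cara and me is a knave" is True, as required.

Paz is a knight, Cara is a knave, Aldo is a knave, Sia is a knight, and Tavi is a knight.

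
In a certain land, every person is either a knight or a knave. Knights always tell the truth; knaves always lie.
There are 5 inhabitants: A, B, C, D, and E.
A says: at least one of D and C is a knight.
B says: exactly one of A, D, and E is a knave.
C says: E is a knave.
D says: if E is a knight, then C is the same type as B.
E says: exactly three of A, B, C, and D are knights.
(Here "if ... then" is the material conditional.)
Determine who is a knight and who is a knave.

A is a knight; "at least one of D and C is a knight" is True, as required.
B is a knight; "exactly one of A, D, and E is a knave" is True, as required.
C (knight): "E is a knave" — True. ✓
Since D is a knight, "if E is a knight, then C is the same type as B" needs to be True, which holds.
Since E is a knave, "exactly three of A, B, C, and D are knights" needs to be false, which holds.

A is a knight, B is a knight, C is a knight, D is a knight, and E is a knave.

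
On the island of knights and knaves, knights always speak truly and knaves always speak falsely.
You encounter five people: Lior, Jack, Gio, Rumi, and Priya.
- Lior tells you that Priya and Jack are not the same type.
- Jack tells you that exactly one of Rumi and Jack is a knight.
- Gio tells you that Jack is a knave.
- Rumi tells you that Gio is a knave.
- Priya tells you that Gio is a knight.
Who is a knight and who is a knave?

As a knight, Lior's statement "Priya and Jack are not the same type" should be true; it is.
Since Jack is a knave, "exactly one of Rumi and Jack is a knight" needs to be false, which holds.
Since Gio is a knight, "Jack is a knave" needs to be true, which holds.
Rumi (knave): "Gio is a knave" — false. ✓
Priya is a knight, so "Gio is a knight" must be true — and it is.

Lior is a knight, Jack is a knave, Gio is a knight, Rumi is a knave, and Priya is a knight.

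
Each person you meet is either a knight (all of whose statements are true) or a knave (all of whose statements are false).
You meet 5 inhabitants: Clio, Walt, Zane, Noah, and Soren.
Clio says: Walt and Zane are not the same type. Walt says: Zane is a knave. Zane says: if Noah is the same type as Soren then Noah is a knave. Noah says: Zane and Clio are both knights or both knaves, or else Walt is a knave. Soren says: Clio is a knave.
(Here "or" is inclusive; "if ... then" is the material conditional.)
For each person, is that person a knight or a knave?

Clio is a knight, Walt is a knave, Zane is a knight, Noah is a knight, and Soren is a knave.

Suppose Clio is a knave. Then Clio's statement "Walt and Zane are not the same type" would have to be false. Checking the 16 ways to assign the others, none is consistent with every speaker.
(For instance, with Walt=knave, Zane=knight, Noah=knight, Soren=knave, Clio's claim "Walt and Zane are not the same type" comes out true where it would need to be false.)
So Clio must be a knight, making "Walt and Zane are not the same type" true. Taking Clio=knight, Walt=knave, Zane=knight, Noah=knight, Soren=knave, each remaining statement checks out:
  Walt (knave): "Zane is a knave" — false. ✓
  Zane (knight): "if Noah is the same type as Soren then Noah is a knave" — true. ✓
  Noah (knight): "Zane and Clio are both knights or both knaves, or else Walt is a knave" — true. ✓
  Soren (knave): "Clio is a knave" — false. ✓
This is the unique consistent assignment.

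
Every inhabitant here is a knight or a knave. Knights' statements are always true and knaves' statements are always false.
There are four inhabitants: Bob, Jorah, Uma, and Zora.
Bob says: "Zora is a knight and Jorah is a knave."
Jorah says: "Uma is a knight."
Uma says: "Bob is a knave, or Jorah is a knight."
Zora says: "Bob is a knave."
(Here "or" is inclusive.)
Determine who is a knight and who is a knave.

Since Bob is a knave, "Zora is a knight and Jorah is a knave" needs to be False, which holds.
Jorah is a knight; "Uma is a knight" is True, as required.
As a knight, Uma's statement "Bob is a knave, or Jorah is a knight" should be True; it is.
As a knight, Zora's statement "Bob is a knave" should be True; it is.

Bob is a knave, Jorah is a knight, Uma is a knight, and Zora is a knight.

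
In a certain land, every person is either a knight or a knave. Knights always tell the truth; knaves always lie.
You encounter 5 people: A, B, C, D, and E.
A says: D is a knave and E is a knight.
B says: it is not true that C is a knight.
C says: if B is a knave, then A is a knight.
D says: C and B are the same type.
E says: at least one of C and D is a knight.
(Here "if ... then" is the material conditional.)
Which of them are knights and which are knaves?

A is a knight, B is a knave, C is a knight, D is a knave, and E is a knight.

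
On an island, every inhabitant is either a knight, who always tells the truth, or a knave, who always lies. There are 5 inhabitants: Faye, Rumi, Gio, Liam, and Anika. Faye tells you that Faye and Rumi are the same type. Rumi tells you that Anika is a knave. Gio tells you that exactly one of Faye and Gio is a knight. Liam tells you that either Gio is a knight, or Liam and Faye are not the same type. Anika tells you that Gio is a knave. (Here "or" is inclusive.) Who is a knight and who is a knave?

Knights: Rumi, Gio, and Liam. Knaves: Faye and Anika.

As a knave, Faye's statement "Faye and Rumi are the same type" should be False; it is.
Rumi is a knight, and the claim "Anika is a knave" is indeed true.
Gio is a knight; "exactly one of Faye and Gio is a knight" is true, as required.
Liam is a knight, and the claim "either Gio is a knight, or Liam and Faye are not the same type" is indeed true.
Anika (knave): "Gio is a knave" — False. ✓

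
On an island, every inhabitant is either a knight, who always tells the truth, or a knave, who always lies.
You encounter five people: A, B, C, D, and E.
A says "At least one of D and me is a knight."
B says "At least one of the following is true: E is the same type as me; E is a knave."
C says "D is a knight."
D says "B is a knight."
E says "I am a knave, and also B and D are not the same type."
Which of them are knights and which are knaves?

A is a knight, B is a knight, C is a knight, D is a knight, and E is a knave.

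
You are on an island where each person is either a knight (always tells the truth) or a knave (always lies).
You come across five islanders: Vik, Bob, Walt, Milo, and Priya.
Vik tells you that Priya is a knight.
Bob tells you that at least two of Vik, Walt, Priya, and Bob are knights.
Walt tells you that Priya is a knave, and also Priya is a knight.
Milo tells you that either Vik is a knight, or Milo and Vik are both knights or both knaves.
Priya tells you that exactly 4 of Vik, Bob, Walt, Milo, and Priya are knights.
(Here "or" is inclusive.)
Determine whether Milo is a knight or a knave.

Milo is a knight.

Consistent assignments: {Vik=knight, Bob=knight, Walt=knave, Milo=knight, Priya=knight}
In every consistent assignment, Milo is a knight.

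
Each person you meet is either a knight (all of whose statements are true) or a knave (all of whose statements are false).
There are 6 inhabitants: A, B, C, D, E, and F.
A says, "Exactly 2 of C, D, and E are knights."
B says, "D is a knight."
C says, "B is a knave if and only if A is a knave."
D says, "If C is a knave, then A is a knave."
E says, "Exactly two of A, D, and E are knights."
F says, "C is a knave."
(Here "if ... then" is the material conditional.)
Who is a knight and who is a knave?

A is a knave; "exactly 2 of C, D, and E are knights" is false, as required.
Since B is a knight, "D is a knight" needs to be True, which holds.
C is a knave, and the claim "B is a knave if and only if A is a knave" is indeed false.
Since D is a knight, "if C is a knave, then A is a knave" needs to be True, which holds.
E is a knave; "exactly two of A, D, and E are knights" is false, as required.
F (knight): "C is a knave" — True. ✓

A is a knave, B is a knight, C is a knave, D is a knight, E is a knave, and F is a knight.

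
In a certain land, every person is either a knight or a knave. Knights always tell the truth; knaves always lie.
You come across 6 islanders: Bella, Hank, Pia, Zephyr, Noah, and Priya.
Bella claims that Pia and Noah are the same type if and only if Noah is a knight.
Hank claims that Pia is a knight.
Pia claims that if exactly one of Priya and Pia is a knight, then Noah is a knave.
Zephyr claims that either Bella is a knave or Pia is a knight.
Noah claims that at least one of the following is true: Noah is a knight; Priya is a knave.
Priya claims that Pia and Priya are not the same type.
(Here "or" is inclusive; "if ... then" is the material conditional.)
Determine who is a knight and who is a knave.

Knights: Zephyr, Noah, and Priya. Knaves: Bella, Hank, and Pia.

Bella is a knave, so "Pia and Noah are the same type if and only if Noah is a knight" must be false — and it is.
Hank is a knave, so "Pia is a knight" must be false — and it is.
Pia (knave): "if exactly one of Priya and Pia is a knight, then Noah is a knave" — false. ✓
Zephyr (knight): "either Bella is a knave or Pia is a knight" — true. ✓
Since Noah is a knight, "at least one of the following is true: Noah is a knight; Priya is a knave" needs to be true, which holds.
Priya is a knight, so "Pia and Priya are not the same type" must be true — and it is.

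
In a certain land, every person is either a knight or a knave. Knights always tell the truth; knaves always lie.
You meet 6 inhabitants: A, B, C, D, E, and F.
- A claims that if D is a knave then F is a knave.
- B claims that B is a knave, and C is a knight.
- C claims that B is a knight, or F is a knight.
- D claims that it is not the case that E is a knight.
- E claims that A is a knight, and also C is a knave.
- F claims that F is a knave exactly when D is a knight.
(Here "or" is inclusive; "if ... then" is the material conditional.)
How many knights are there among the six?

2

The unique consistent assignment is A=knight, B=knave, C=knave, D=knave, E=knight, F=knave.
That has 2 knights.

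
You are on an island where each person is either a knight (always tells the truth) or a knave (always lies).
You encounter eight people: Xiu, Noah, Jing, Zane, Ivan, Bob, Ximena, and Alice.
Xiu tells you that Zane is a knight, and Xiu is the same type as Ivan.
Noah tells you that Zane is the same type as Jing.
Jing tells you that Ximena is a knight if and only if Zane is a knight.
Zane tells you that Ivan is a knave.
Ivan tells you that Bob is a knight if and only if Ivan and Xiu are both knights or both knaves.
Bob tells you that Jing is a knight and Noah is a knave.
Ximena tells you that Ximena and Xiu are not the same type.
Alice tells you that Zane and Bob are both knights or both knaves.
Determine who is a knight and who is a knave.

Xiu is a knave; "Zane is a knight, and Xiu is the same type as Ivan" is false, as required.
Noah is a knight, so "Zane is the same type as Jing" must be true — and it is.
Since Jing is a knave, "Ximena is a knight if and only if Zane is a knight" needs to be false, which holds.
Zane is a knave; "Ivan is a knave" is false, as required.
Ivan is a knight, so "Bob is a knight if and only if Ivan and Xiu are both knights or both knaves" must be true — and it is.
Bob is a knave, and the claim "Jing is a knight and Noah is a knave" is indeed false.
Ximena is a knight, and the claim "Ximena and Xiu are not the same type" is indeed true.
As a knight, Alice's statement "Zane and Bob are both knights or both knaves" should be true; it is.

Xiu is a knave, Noah is a knight, Jing is a knave, Zane is a knave, Ivan is a knight, Bob is a knave, Ximena is a knight, and Alice is a knight.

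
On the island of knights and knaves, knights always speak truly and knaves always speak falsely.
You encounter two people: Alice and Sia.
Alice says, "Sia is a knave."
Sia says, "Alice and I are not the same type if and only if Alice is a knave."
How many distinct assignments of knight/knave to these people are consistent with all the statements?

2

Consistent assignments:
  Alice=knight, Sia=knave
  Alice=knave, Sia=knight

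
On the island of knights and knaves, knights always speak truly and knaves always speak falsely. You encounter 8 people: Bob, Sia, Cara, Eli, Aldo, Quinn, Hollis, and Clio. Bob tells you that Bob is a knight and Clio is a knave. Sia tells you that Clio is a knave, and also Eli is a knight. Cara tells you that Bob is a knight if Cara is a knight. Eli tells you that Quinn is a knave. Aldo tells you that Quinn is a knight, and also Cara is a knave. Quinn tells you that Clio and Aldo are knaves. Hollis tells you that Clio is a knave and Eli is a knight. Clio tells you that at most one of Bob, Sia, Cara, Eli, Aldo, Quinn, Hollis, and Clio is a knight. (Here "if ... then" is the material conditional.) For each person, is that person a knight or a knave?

Knights: Bob, Cara, and Quinn. Knaves: Sia, Eli, Aldo, Hollis, and Clio.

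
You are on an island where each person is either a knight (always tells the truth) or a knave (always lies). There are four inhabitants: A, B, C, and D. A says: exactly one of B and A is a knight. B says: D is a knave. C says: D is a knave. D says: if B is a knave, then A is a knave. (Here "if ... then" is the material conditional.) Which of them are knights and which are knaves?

Knights: D. Knaves: A, B, and C.

Suppose A is a knight. Then A's statement "exactly one of B and A is a knight" would have to be true. Checking the 8 ways to assign the others, none is consistent with every speaker.
(For instance, with B=knave, C=knave, D=knight, D's claim "if B is a knave, then A is a knave" comes out false where it would need to be true.)
So A must be a knave, making "exactly one of B and A is a knight" false. Taking A=knave, B=knave, C=knave, D=knight, each remaining statement checks out:
  B (knave): "D is a knave" — false. ✓
  C (knave): "D is a knave" — false. ✓
  D (knight): "if B is a knave, then A is a knave" — true. ✓
This is the unique consistent assignment.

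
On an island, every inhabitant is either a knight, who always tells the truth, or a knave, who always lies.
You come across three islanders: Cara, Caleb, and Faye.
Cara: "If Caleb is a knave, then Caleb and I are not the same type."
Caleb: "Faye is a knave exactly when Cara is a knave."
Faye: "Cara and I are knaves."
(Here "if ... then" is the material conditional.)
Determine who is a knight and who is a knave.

Cara is a knight, Caleb is a knave, and Faye is a knave.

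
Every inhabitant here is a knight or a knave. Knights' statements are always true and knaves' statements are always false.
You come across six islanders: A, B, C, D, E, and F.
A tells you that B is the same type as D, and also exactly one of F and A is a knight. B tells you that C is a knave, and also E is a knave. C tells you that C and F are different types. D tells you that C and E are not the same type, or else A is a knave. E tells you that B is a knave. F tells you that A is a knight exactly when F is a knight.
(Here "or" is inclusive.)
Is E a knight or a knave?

E is a knight.

Consistent assignments: {A=knight, B=knave, C=knight, D=knave, E=knight, F=knave}
In every consistent assignment, E is a knight.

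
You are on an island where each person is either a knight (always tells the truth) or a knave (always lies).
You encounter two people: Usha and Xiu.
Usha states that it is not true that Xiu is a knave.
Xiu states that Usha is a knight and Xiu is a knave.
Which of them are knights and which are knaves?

Usha is a knave and Xiu is a knave.

Usha is a knave, and the claim "it is not true that Xiu is a knave" is indeed False.
Xiu (knave): "Usha is a knight and Xiu is a knave" — False. ✓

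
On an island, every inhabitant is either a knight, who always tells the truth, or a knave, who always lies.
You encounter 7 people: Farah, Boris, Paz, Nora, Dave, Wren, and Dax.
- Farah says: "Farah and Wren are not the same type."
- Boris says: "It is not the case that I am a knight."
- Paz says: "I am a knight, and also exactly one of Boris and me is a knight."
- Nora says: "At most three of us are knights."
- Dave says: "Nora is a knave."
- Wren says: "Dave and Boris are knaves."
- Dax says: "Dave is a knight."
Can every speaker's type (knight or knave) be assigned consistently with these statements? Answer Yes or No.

No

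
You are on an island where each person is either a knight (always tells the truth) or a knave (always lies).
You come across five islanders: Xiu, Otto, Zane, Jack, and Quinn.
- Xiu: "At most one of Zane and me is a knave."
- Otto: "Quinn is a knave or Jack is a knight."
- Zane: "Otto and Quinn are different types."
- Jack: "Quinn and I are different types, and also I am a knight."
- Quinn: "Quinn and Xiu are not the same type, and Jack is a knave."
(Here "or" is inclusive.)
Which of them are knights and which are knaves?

Xiu is a knight, Otto is a knight, Zane is a knight, Jack is a knight, and Quinn is a knave.

Suppose Xiu is a knave. Then Xiu's statement "at most one of Zane and me is a knave" would have to be false. Checking the 16 ways to assign the others, none is consistent with every speaker.
(For instance, with Otto=knight, Zane=knight, Jack=knight, Quinn=knave, Xiu's claim "at most one of Zane and me is a knave" comes out true where it would need to be false.)
So Xiu must be a knight, making "at most one of Zane and me is a knave" true. Taking Xiu=knight, Otto=knight, Zane=knight, Jack=knight, Quinn=knave, each remaining statement checks out:
  Otto (knight): "Quinn is a knave or Jack is a knight" — true. ✓
  Zane (knight): "Otto and Quinn are different types" — true. ✓
  Jack (knight): "Quinn and I are different types, and also I am a knight" — true. ✓
  Quinn (knave): "Quinn and Xiu are not the same type, and Jack is a knave" — false. ✓
This is the unique consistent assignment.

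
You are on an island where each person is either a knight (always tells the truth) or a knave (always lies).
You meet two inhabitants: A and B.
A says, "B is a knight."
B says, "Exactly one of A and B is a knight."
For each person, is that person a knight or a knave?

Suppose A is a knight. Then A's statement "B is a knight" would have to be true. Checking the 2 ways to assign the others, none is consistent with every speaker.
(For instance, with B=knave, A's claim "B is a knight" comes out false where it would need to be true.)
So A must be a knave, making "B is a knight" false. Taking A=knave, B=knave, each remaining statement checks out:
  B (knave): "exactly one of A and B is a knight" — false. ✓
This is the unique consistent assignment.

A is a knave and B is a knave.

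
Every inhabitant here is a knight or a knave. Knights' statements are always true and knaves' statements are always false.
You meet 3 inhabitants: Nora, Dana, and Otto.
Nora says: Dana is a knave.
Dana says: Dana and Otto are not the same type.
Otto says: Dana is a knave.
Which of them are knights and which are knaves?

Knights: Dana. Knaves: Nora and Otto.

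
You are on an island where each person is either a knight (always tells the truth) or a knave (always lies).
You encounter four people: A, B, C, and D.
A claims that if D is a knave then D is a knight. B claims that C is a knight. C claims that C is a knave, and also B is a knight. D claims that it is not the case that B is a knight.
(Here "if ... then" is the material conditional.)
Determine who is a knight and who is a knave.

A is a knight, B is a knave, C is a knave, and D is a knight.

Since A is a knight, "if D is a knave then D is a knight" needs to be True, which holds.
B is a knave, and the claim "C is a knight" is indeed False.
C is a knave, and the claim "C is a knave, and also B is a knight" is indeed False.
Since D is a knight, "it is not the case that B is a knight" needs to be True, which holds.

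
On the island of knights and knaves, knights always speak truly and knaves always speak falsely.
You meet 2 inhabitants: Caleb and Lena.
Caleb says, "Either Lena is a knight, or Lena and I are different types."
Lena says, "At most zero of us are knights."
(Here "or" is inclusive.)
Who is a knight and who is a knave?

Knights: Caleb. Knaves: Lena.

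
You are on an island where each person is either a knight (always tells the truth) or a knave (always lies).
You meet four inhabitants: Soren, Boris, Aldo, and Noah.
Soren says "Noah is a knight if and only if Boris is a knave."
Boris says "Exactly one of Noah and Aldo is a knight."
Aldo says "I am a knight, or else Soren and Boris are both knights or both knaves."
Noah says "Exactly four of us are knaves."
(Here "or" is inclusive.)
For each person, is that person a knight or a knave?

Soren is a knight, Boris is a knight, Aldo is a knight, and Noah is a knave.

Soren is a knight, and the claim "Noah is a knight if and only if Boris is a knave" is indeed True.
Boris is a knight, so "exactly one of Noah and Aldo is a knight" must be True — and it is.
Aldo is a knight, and the claim "I am a knight, or else Soren and Boris are both knights or both knaves" is indeed True.
Noah is a knave, and the claim "exactly four of us are knaves" is indeed false.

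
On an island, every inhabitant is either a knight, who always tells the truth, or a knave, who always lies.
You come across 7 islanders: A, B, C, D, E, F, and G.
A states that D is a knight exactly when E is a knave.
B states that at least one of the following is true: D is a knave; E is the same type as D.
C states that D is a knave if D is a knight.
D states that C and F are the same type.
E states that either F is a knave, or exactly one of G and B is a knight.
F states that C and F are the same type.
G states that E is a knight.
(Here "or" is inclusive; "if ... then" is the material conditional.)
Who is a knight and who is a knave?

A is a knight, and the claim "D is a knight exactly when E is a knave" is indeed true.
Since B is a knight, "at least one of the following is true: D is a knave; E is the same type as D" needs to be true, which holds.
C (knight): "D is a knave if D is a knight" — true. ✓
As a knave, D's statement "C and F are the same type" should be False; it is.
As a knight, E's statement "either F is a knave, or exactly one of G and B is a knight" should be true; it is.
F is a knave; "C and F are the same type" is False, as required.
G is a knight, so "E is a knight" must be true — and it is.

Knights: A, B, C, E, and G. Knaves: D and F.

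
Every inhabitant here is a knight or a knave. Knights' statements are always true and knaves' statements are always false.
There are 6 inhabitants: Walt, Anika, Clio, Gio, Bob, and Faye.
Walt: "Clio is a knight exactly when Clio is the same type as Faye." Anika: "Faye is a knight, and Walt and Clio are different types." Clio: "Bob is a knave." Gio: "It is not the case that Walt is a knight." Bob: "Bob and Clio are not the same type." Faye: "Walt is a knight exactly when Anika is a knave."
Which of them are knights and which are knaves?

Walt is a knave, Anika is a knave, Clio is a knave, Gio is a knight, Bob is a knight, and Faye is a knave.

Walt is a knave, so "Clio is a knight exactly when Clio is the same type as Faye" must be false — and it is.
Since Anika is a knave, "Faye is a knight, and Walt and Clio are different types" needs to be false, which holds.
Since Clio is a knave, "Bob is a knave" needs to be false, which holds.
Gio is a knight, and the claim "it is not the case that Walt is a knight" is indeed True.
Bob is a knight; "Bob and Clio are not the same type" is True, as required.
Since Faye is a knave, "Walt is a knight exactly when Anika is a knave" needs to be false, which holds.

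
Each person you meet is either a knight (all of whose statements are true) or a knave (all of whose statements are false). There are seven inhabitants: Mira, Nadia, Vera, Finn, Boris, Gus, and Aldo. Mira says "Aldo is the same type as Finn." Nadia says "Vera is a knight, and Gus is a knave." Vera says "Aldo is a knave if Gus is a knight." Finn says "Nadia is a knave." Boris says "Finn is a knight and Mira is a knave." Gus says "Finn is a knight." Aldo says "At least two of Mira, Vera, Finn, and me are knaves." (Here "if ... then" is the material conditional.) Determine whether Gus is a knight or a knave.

Gus is a knave.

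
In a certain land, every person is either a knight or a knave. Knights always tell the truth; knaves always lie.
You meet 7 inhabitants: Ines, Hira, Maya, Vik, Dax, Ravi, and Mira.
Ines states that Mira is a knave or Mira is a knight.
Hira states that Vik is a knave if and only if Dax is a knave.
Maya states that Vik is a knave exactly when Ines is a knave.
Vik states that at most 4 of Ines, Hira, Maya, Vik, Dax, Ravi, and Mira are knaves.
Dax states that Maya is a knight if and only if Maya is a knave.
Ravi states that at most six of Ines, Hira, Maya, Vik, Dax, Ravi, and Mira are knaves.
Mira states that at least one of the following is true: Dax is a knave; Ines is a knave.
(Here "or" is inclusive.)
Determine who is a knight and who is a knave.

Ines is a knight; "Mira is a knave or Mira is a knight" is true, as required.
Hira (knave): "Vik is a knave if and only if Dax is a knave" — false. ✓
Maya is a knight; "Vik is a knave exactly when Ines is a knave" is true, as required.
Since Vik is a knight, "at most 4 of Ines, Hira, Maya, Vik, Dax, Ravi, and Mira are knaves" needs to be true, which holds.
Dax is a knave; "Maya is a knight if and only if Maya is a knave" is false, as required.
Ravi is a knight, so "at most six of Ines, Hira, Maya, Vik, Dax, Ravi, and Mira are knaves" must be true — and it is.
Mira is a knight, and the claim "at least one of the following is true: Dax is a knave; Ines is a knave" is indeed true.

Knights: Ines, Maya, Vik, Ravi, and Mira. Knaves: Hira and Dax.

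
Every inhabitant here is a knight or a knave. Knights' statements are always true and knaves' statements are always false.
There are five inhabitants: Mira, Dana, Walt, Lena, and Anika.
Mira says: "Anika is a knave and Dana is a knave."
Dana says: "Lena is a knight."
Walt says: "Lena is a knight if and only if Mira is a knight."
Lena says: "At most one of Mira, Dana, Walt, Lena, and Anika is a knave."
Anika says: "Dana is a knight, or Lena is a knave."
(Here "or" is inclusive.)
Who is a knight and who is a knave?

Mira is a knave, Dana is a knave, Walt is a knight, Lena is a knave, and Anika is a knight.

As a knave, Mira's statement "Anika is a knave and Dana is a knave" should be false; it is.
As a knave, Dana's statement "Lena is a knight" should be false; it is.
Since Walt is a knight, "Lena is a knight if and only if Mira is a knight" needs to be True, which holds.
Lena is a knave, so "at most one of Mira, Dana, Walt, Lena, and Anika is a knave" must be false — and it is.
Anika (knight): "Dana is a knight, or Lena is a knave" — True. ✓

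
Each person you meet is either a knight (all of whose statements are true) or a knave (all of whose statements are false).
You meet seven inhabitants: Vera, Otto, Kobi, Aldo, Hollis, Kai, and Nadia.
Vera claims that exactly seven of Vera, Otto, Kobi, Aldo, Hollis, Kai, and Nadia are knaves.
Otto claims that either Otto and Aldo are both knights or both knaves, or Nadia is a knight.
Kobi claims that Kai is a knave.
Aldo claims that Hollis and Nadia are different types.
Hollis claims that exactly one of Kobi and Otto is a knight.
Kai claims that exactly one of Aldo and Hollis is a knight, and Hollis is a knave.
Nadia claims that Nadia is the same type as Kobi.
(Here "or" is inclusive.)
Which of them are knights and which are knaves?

Vera (knave): "exactly seven of Vera, Otto, Kobi, Aldo, Hollis, Kai, and Nadia are knaves" — False. ✓
Otto (knave): "either Otto and Aldo are both knights or both knaves, or Nadia is a knight" — False. ✓
As a knight, Kobi's statement "Kai is a knave" should be true; it is.
As a knight, Aldo's statement "Hollis and Nadia are different types" should be true; it is.
Hollis is a knight, and the claim "exactly one of Kobi and Otto is a knight" is indeed true.
Kai is a knave, so "exactly one of Aldo and Hollis is a knight, and Hollis is a knave" must be False — and it is.
Nadia (knave): "Nadia is the same type as Kobi" — False. ✓

Knights: Kobi, Aldo, and Hollis. Knaves: Vera, Otto, Kai, and Nadia.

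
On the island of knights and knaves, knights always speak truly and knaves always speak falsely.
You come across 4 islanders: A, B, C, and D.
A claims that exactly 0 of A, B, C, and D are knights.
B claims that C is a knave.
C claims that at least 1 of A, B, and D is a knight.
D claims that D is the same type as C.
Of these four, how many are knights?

The unique consistent assignment is A=knave, B=knave, C=knight, D=knight.
That has 2 knights.

2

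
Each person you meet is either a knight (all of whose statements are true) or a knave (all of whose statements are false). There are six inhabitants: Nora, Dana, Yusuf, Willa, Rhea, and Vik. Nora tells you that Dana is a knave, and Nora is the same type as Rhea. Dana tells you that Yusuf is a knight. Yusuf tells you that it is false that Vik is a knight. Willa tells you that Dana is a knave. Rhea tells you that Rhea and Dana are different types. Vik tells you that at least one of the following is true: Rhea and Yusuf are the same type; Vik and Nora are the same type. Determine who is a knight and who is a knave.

Nora is a knight; "Dana is a knave, and Nora is the same type as Rhea" is true, as required.
As a knave, Dana's statement "Yusuf is a knight" should be false; it is.
As a knave, Yusuf's statement "it is false that Vik is a knight" should be false; it is.
As a knight, Willa's statement "Dana is a knave" should be true; it is.
Rhea (knight): "Rhea and Dana are different types" — true. ✓
Vik is a knight, so "at least one of the following is true: Rhea and Yusuf are the same type; Vik and Nora are the same type" must be true — and it is.

Nora is a knight, Dana is a knave, Yusuf is a knave, Willa is a knight, Rhea is a knight, and Vik is a knight.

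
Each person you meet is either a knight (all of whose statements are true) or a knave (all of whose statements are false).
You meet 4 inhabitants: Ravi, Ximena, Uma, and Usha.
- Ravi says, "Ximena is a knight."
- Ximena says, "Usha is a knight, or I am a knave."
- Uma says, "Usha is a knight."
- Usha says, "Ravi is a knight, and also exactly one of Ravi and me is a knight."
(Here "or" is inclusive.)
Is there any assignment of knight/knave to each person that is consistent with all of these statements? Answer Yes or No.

No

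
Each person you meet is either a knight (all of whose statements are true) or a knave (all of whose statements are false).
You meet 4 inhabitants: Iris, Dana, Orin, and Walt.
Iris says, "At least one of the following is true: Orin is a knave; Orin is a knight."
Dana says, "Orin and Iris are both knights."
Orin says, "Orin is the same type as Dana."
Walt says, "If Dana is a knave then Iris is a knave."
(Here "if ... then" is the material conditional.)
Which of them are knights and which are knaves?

Iris is a knight, Dana is a knight, Orin is a knight, and Walt is a knight.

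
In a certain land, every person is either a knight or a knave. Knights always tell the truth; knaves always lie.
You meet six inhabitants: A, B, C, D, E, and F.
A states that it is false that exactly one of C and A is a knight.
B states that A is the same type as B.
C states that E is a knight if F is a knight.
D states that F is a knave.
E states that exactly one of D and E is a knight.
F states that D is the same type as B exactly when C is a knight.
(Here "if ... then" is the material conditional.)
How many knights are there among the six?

The unique consistent assignment is A=knight, B=knave, C=knight, D=knave, E=knight, F=knight.
That has 4 knights.

4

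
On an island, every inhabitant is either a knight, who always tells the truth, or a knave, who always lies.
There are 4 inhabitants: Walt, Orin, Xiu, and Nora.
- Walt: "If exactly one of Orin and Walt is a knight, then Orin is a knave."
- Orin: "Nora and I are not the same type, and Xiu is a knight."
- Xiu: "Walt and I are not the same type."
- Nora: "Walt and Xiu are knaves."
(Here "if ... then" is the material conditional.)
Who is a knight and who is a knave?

Walt is a knave, Orin is a knight, Xiu is a knight, and Nora is a knave.

Walt (knave): "if exactly one of Orin and Walt is a knight, then Orin is a knave" — false. ✓
Orin (knight): "Nora and I are not the same type, and Xiu is a knight" — true. ✓
Xiu is a knight; "Walt and I are not the same type" is true, as required.
Nora is a knave; "Walt and Xiu are knaves" is false, as required.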